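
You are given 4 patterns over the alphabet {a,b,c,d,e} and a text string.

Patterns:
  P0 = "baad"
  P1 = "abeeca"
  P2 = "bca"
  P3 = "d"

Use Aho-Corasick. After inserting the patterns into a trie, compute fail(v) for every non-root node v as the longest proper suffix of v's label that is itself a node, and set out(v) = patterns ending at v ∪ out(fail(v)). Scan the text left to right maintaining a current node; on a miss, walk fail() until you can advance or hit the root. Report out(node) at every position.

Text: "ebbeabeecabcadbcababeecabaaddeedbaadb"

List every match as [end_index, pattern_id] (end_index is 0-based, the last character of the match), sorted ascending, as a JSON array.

Build:
Trie nodes:
  n0 'ε': a→5 b→1 d→13
  n1 'b': a→2 c→11
  n2 'ba': a→3
  n3 'baa': d→4
  n4 'baad': ·  [P0 ends]
  n5 'a': b→6
  n6 'ab': e→7
  n7 'abe': e→8
  n8 'abee': c→9
  n9 'abeec': a→10
  n10 'abeeca': ·  [P1 ends]
  n11 'bc': a→12
  n12 'bca': ·  [P2 ends]
  n13 'd': ·  [P3 ends]

BFS fail/out derivation:
  fail(1) 'b': from fail(0)=0 chase 'b': 0 ⇒ 0;  out=∅∪out(0)=∅
  fail(5) 'a': from fail(0)=0 chase 'a': 0 ⇒ 0;  out=∅∪out(0)=∅
  fail(13) 'd': from fail(0)=0 chase 'd': 0 ⇒ 0;  out={3}∪out(0)={3}
  fail(2) 'ba': from fail(1)=0 chase 'a': 0 ⇒ 5;  out=∅∪out(5)=∅
  fail(6) 'ab': from fail(5)=0 chase 'b': 0 ⇒ 1;  out=∅∪out(1)=∅
  fail(11) 'bc': from fail(1)=0 chase 'c': 0 ⇒ 0;  out=∅∪out(0)=∅
  fail(3) 'baa': from fail(2)=5 chase 'a': 5→0 ⇒ 5;  out=∅∪out(5)=∅
  fail(7) 'abe': from fail(6)=1 chase 'e': 1→0 ⇒ 0;  out=∅∪out(0)=∅
  fail(12) 'bca': from fail(11)=0 chase 'a': 0 ⇒ 5;  out={2}∪out(5)={2}
  fail(4) 'baad': from fail(3)=5 chase 'd': 5→0 ⇒ 13;  out={0}∪out(13)={0,3}
  fail(8) 'abee': from fail(7)=0 chase 'e': 0 ⇒ 0;  out=∅∪out(0)=∅
  fail(9) 'abeec': from fail(8)=0 chase 'c': 0 ⇒ 0;  out=∅∪out(0)=∅
  fail(10) 'abeeca': from fail(9)=0 chase 'a': 0 ⇒ 5;  out={1}∪out(5)={1}

Text stream:
pos 0 'e': at 0
pos 1 'b': at 1
pos 2 'b': at 1 (via fail)
pos 3 'e': at 0 (via fail)
pos 4 'a': at 5
pos 5 'b': at 6
pos 6 'e': at 7
pos 7 'e': at 8
pos 8 'c': at 9
pos 9 'a': at 10  → match P1@[4:9]
pos 10 'b': at 6 (via fail)
pos 11 'c': at 11 (via fail)
pos 12 'a': at 12  → match P2@[10:12]
pos 13 'd': at 13 (via fail)  → match P3@[13:13]
pos 14 'b': at 1 (via fail)
pos 15 'c': at 11
pos 16 'a': at 12  → match P2@[14:16]
pos 17 'b': at 6 (via fail)
pos 18 'a': at 2 (via fail)
pos 19 'b': at 6 (via fail)
pos 20 'e': at 7
pos 21 'e': at 8
pos 22 'c': at 9
pos 23 'a': at 10  → match P1@[18:23]
pos 24 'b': at 6 (via fail)
pos 25 'a': at 2 (via fail)
pos 26 'a': at 3
pos 27 'd': at 4  → match P0@[24:27],P3@[27:27]
pos 28 'd': at 13 (via fail)  → match P3@[28:28]
pos 29 'e': at 0 (via fail)
pos 30 'e': at 0
pos 31 'd': at 13  → match P3@[31:31]
pos 32 'b': at 1 (via fail)
pos 33 'a': at 2
pos 34 'a': at 3
pos 35 'd': at 4  → match P0@[32:35],P3@[35:35]
pos 36 'b': at 1 (via fail)

Matches: [[9,1],[12,2],[13,3],[16,2],[23,1],[27,0],[27,3],[28,3],[31,3],[35,0],[35,3]]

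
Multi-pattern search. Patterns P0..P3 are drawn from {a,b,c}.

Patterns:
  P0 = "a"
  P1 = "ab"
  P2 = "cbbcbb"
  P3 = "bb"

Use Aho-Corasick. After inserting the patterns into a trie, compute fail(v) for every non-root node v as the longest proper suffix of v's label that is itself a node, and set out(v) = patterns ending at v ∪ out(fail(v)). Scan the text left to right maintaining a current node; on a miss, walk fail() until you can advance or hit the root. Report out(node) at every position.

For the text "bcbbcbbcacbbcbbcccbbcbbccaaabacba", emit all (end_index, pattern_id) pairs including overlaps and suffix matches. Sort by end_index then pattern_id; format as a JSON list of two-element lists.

Build:
Trie (insert patterns):
  0='ε' goto a→1 b→9 c→3
  1='a' goto b→2  ←P0
  2='ab' goto ·  ←P1
  3='c' goto b→4
  4='cb' goto b→5
  5='cbb' goto c→6
  6='cbbc' goto b→7
  7='cbbcb' goto b→8
  8='cbbcbb' goto ·  ←P2
  9='b' goto b→10
  10='bb' goto ·  ←P3

Failure links (BFS by depth):
  n1('a'): parent n0 fail=0; on 'a' 0 → fail=0;  out {0}∪∅={0}
  n3('c'): parent n0 fail=0; on 'c' 0 → fail=0;  out ∅∪∅=∅
  n9('b'): parent n0 fail=0; on 'b' 0 → fail=0;  out ∅∪∅=∅
  n2('ab'): parent n1 fail=0; on 'b' 0 → fail=9;  out {1}∪∅={1}
  n4('cb'): parent n3 fail=0; on 'b' 0 → fail=9;  out ∅∪∅=∅
  n10('bb'): parent n9 fail=0; on 'b' 0 → fail=9;  out {3}∪∅={3}
  n5('cbb'): parent n4 fail=9; on 'b' 9 → fail=10;  out ∅∪{3}={3}
  n6('cbbc'): parent n5 fail=10; on 'c' 10→9→0 → fail=3;  out ∅∪∅=∅
  n7('cbbcb'): parent n6 fail=3; on 'b' 3 → fail=4;  out ∅∪∅=∅
  n8('cbbcbb'): parent n7 fail=4; on 'b' 4 → fail=5;  out {2}∪{3}={2,3}

Run:
pos 0 'b': at 9
pos 1 'c': at 3 ·f
pos 2 'b': at 4
pos 3 'b': at 5  emit P3@[2:3]
pos 4 'c': at 6
pos 5 'b': at 7
pos 6 'b': at 8  emit P2@[1:6],P3@[5:6]
pos 7 'c': at 6 ·f
pos 8 'a': at 1 ·f  emit P0@[8:8]
pos 9 'c': at 3 ·f
pos 10 'b': at 4
pos 11 'b': at 5  emit P3@[10:11]
pos 12 'c': at 6
pos 13 'b': at 7
pos 14 'b': at 8  emit P2@[9:14],P3@[13:14]
pos 15 'c': at 6 ·f
pos 16 'c': at 3 ·f
pos 17 'c': at 3 ·f
pos 18 'b': at 4
pos 19 'b': at 5  emit P3@[18:19]
pos 20 'c': at 6
pos 21 'b': at 7
pos 22 'b': at 8  emit P2@[17:22],P3@[21:22]
pos 23 'c': at 6 ·f
pos 24 'c': at 3 ·f
pos 25 'a': at 1 ·f  emit P0@[25:25]
pos 26 'a': at 1 ·f  emit P0@[26:26]
pos 27 'a': at 1 ·f  emit P0@[27:27]
pos 28 'b': at 2  emit P1@[27:28]
pos 29 'a': at 1 ·f  emit P0@[29:29]
pos 30 'c': at 3 ·f
pos 31 'b': at 4
pos 32 'a': at 1 ·f  emit P0@[32:32]

All matches (sorted): [[3,3],[6,2],[6,3],[8,0],[11,3],[14,2],[14,3],[19,3],[22,2],[22,3],[25,0],[26,0],[27,0],[28,1],[29,0],[32,0]]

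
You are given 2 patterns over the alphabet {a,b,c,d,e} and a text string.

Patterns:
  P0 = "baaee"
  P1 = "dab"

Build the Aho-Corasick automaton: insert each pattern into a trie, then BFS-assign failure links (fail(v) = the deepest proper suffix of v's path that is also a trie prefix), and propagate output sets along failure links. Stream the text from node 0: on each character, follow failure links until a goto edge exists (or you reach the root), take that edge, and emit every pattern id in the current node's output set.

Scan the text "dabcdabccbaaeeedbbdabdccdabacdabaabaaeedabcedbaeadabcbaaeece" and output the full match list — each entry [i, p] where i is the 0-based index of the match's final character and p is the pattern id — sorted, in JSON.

Build automaton:
Trie (insert patterns):
  n0 'ε': b→1 d→6
  n1 'b': a→2
  n2 'ba': a→3
  n3 'baa': e→4
  n4 'baae': e→5
  n5 'baaee': ·  [P0 ends]
  n6 'd': a→7
  n7 'da': b→8
  n8 'dab': ·  [P1 ends]

Failure links (BFS by depth):
  n1('b'): parent n0 fail=0; on 'b' 0 → fail=0;  out ∅∪∅=∅
  n6('d'): parent n0 fail=0; on 'd' 0 → fail=0;  out ∅∪∅=∅
  n2('ba'): parent n1 fail=0; on 'a' 0 → fail=0;  out ∅∪∅=∅
  n7('da'): parent n6 fail=0; on 'a' 0 → fail=0;  out ∅∪∅=∅
  n3('baa'): parent n2 fail=0; on 'a' 0 → fail=0;  out ∅∪∅=∅
  n8('dab'): parent n7 fail=0; on 'b' 0 → fail=1;  out {1}∪∅={1}
  n4('baae'): parent n3 fail=0; on 'e' 0 → fail=0;  out ∅∪∅=∅
  n5('baaee'): parent n4 fail=0; on 'e' 0 → fail=0;  out {0}∪∅={0}

Text stream:
pos 0 'd': at 6
pos 1 'a': at 7
pos 2 'b': at 8  emit P1@[0:2]
pos 3 'c': at 0 (via fail)
pos 4 'd': at 6
pos 5 'a': at 7
pos 6 'b': at 8  emit P1@[4:6]
pos 7 'c': at 0 (via fail)
pos 8 'c': at 0
pos 9 'b': at 1
pos 10 'a': at 2
pos 11 'a': at 3
pos 12 'e': at 4
pos 13 'e': at 5  emit P0@[9:13]
pos 14 'e': at 0 (via fail)
pos 15 'd': at 6
pos 16 'b': at 1 (via fail)
pos 17 'b': at 1 (via fail)
pos 18 'd': at 6 (via fail)
pos 19 'a': at 7
pos 20 'b': at 8  emit P1@[18:20]
pos 21 'd': at 6 (via fail)
pos 22 'c': at 0 (via fail)
pos 23 'c': at 0
pos 24 'd': at 6
pos 25 'a': at 7
pos 26 'b': at 8  emit P1@[24:26]
pos 27 'a': at 2 (via fail)
pos 28 'c': at 0 (via fail)
pos 29 'd': at 6
pos 30 'a': at 7
pos 31 'b': at 8  emit P1@[29:31]
pos 32 'a': at 2 (via fail)
pos 33 'a': at 3
pos 34 'b': at 1 (via fail)
pos 35 'a': at 2
pos 36 'a': at 3
pos 37 'e': at 4
pos 38 'e': at 5  emit P0@[34:38]
pos 39 'd': at 6 (via fail)
pos 40 'a': at 7
pos 41 'b': at 8  emit P1@[39:41]
pos 42 'c': at 0 (via fail)
pos 43 'e': at 0
pos 44 'd': at 6
pos 45 'b': at 1 (via fail)
pos 46 'a': at 2
pos 47 'e': at 0 (via fail)
pos 48 'a': at 0
pos 49 'd': at 6
pos 50 'a': at 7
pos 51 'b': at 8  emit P1@[49:51]
pos 52 'c': at 0 (via fail)
pos 53 'b': at 1
pos 54 'a': at 2
pos 55 'a': at 3
pos 56 'e': at 4
pos 57 'e': at 5  emit P0@[53:57]
pos 58 'c': at 0 (via fail)
pos 59 'e': at 0

Matches: [[2,1],[6,1],[13,0],[20,1],[26,1],[31,1],[38,0],[41,1],[51,1],[57,0]]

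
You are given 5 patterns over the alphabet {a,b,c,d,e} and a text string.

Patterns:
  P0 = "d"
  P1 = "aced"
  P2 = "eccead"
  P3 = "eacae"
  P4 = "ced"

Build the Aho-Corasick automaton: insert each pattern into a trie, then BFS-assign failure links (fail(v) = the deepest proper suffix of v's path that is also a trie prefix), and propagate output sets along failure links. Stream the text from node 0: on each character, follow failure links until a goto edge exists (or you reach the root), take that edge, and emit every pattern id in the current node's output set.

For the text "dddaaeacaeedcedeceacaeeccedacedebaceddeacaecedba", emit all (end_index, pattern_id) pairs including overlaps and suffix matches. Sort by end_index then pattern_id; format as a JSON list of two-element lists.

Build:
Trie (insert patterns):
  0='ε' goto a→2 c→16 d→1 e→6
  1='d' goto ·  ←P0
  2='a' goto c→3
  3='ac' goto e→4
  4='ace' goto d→5
  5='aced' goto ·  ←P1
  6='e' goto a→12 c→7
  7='ec' goto c→8
  8='ecc' goto e→9
  9='ecce' goto a→10
  10='eccea' goto d→11
  11='eccead' goto ·  ←P2
  12='ea' goto c→13
  13='eac' goto a→14
  14='eaca' goto e→15
  15='eacae' goto ·  ←P3
  16='c' goto e→17
  17='ce' goto d→18
  18='ced' goto ·  ←P4

Failure links (BFS by depth):
  fail(1) 'd': from fail(0)=0 chase 'd': 0 ⇒ 0;  out={0}∪out(0)={0}
  fail(2) 'a': from fail(0)=0 chase 'a': 0 ⇒ 0;  out=∅∪out(0)=∅
  fail(6) 'e': from fail(0)=0 chase 'e': 0 ⇒ 0;  out=∅∪out(0)=∅
  fail(16) 'c': from fail(0)=0 chase 'c': 0 ⇒ 0;  out=∅∪out(0)=∅
  fail(3) 'ac': from fail(2)=0 chase 'c': 0 ⇒ 16;  out=∅∪out(16)=∅
  fail(7) 'ec': from fail(6)=0 chase 'c': 0 ⇒ 16;  out=∅∪out(16)=∅
  fail(12) 'ea': from fail(6)=0 chase 'a': 0 ⇒ 2;  out=∅∪out(2)=∅
  fail(17) 'ce': from fail(16)=0 chase 'e': 0 ⇒ 6;  out=∅∪out(6)=∅
  fail(4) 'ace': from fail(3)=16 chase 'e': 16 ⇒ 17;  out=∅∪out(17)=∅
  fail(8) 'ecc': from fail(7)=16 chase 'c': 16→0 ⇒ 16;  out=∅∪out(16)=∅
  fail(13) 'eac': from fail(12)=2 chase 'c': 2 ⇒ 3;  out=∅∪out(3)=∅
  fail(18) 'ced': from fail(17)=6 chase 'd': 6→0 ⇒ 1;  out={4}∪out(1)={0,4}
  fail(5) 'aced': from fail(4)=17 chase 'd': 17 ⇒ 18;  out={1}∪out(18)={0,1,4}
  fail(9) 'ecce': from fail(8)=16 chase 'e': 16 ⇒ 17;  out=∅∪out(17)=∅
  fail(14) 'eaca': from fail(13)=3 chase 'a': 3→16→0 ⇒ 2;  out=∅∪out(2)=∅
  fail(10) 'eccea': from fail(9)=17 chase 'a': 17→6 ⇒ 12;  out=∅∪out(12)=∅
  fail(15) 'eacae': from fail(14)=2 chase 'e': 2→0 ⇒ 6;  out={3}∪out(6)={3}
  fail(11) 'eccead': from fail(10)=12 chase 'd': 12→2→0 ⇒ 1;  out={2}∪out(1)={0,2}

Scan:
i=0 'd': node 0→1  emit P0@[0:0]
i=1 'd': node 1→1 (via fail)  emit P0@[1:1]
i=2 'd': node 1→1 (via fail)  emit P0@[2:2]
i=3 'a': node 1→2 (via fail)
i=4 'a': node 2→2 (via fail)
i=5 'e': node 2→6 (via fail)
i=6 'a': node 6→12
i=7 'c': node 12→13
i=8 'a': node 13→14
i=9 'e': node 14→15  emit P3@[5:9]
i=10 'e': node 15→6 (via fail)
i=11 'd': node 6→1 (via fail)  emit P0@[11:11]
i=12 'c': node 1→16 (via fail)
i=13 'e': node 16→17
i=14 'd': node 17→18  emit P0@[14:14],P4@[12:14]
i=15 'e': node 18→6 (via fail)
i=16 'c': node 6→7
i=17 'e': node 7→17 (via fail)
i=18 'a': node 17→12 (via fail)
i=19 'c': node 12→13
i=20 'a': node 13→14
i=21 'e': node 14→15  emit P3@[17:21]
i=22 'e': node 15→6 (via fail)
i=23 'c': node 6→7
i=24 'c': node 7→8
i=25 'e': node 8→9
i=26 'd': node 9→18 (via fail)  emit P0@[26:26],P4@[24:26]
i=27 'a': node 18→2 (via fail)
i=28 'c': node 2→3
i=29 'e': node 3→4
i=30 'd': node 4→5  emit P0@[30:30],P1@[27:30],P4@[28:30]
i=31 'e': node 5→6 (via fail)
i=32 'b': node 6→0 (via fail)
i=33 'a': node 0→2
i=34 'c': node 2→3
i=35 'e': node 3→4
i=36 'd': node 4→5  emit P0@[36:36],P1@[33:36],P4@[34:36]
i=37 'd': node 5→1 (via fail)  emit P0@[37:37]
i=38 'e': node 1→6 (via fail)
i=39 'a': node 6→12
i=40 'c': node 12→13
i=41 'a': node 13→14
i=42 'e': node 14→15  emit P3@[38:42]
i=43 'c': node 15→7 (via fail)
i=44 'e': node 7→17 (via fail)
i=45 'd': node 17→18  emit P0@[45:45],P4@[43:45]
i=46 'b': node 18→0 (via fail)
i=47 'a': node 0→2

All matches (sorted): [[0,0],[1,0],[2,0],[9,3],[11,0],[14,0],[14,4],[21,3],[26,0],[26,4],[30,0],[30,1],[30,4],[36,0],[36,1],[36,4],[37,0],[42,3],[45,0],[45,4]]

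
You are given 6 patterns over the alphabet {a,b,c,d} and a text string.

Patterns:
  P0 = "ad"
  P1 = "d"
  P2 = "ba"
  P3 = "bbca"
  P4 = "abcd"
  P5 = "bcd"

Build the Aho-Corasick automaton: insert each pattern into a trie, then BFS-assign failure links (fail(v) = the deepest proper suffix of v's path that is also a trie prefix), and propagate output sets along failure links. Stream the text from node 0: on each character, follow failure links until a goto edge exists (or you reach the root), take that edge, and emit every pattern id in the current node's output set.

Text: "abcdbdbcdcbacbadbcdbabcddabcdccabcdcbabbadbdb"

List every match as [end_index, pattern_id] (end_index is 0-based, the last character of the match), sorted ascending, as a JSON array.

Build automaton:
Trie nodes:
  0='ε' goto a→1 b→4 d→3
  1='a' goto b→9 d→2
  2='ad' goto ·  [P0 ends]
  3='d' goto ·  [P1 ends]
  4='b' goto a→5 b→6 c→12
  5='ba' goto ·  [P2 ends]
  6='bb' goto c→7
  7='bbc' goto a→8
  8='bbca' goto ·  [P3 ends]
  9='ab' goto c→10
  10='abc' goto d→11
  11='abcd' goto ·  [P4 ends]
  12='bc' goto d→13
  13='bcd' goto ·  [P5 ends]

Failure links (BFS by depth):
  n1('a'): parent n0 fail=0; on 'a' 0 → fail=0;  out ∅∪∅=∅
  n3('d'): parent n0 fail=0; on 'd' 0 → fail=0;  out {1}∪∅={1}
  n4('b'): parent n0 fail=0; on 'b' 0 → fail=0;  out ∅∪∅=∅
  n2('ad'): parent n1 fail=0; on 'd' 0 → fail=3;  out {0}∪{1}={0,1}
  n5('ba'): parent n4 fail=0; on 'a' 0 → fail=1;  out {2}∪∅={2}
  n6('bb'): parent n4 fail=0; on 'b' 0 → fail=4;  out ∅∪∅=∅
  n9('ab'): parent n1 fail=0; on 'b' 0 → fail=4;  out ∅∪∅=∅
  n12('bc'): parent n4 fail=0; on 'c' 0 → fail=0;  out ∅∪∅=∅
  n7('bbc'): parent n6 fail=4; on 'c' 4 → fail=12;  out ∅∪∅=∅
  n10('abc'): parent n9 fail=4; on 'c' 4 → fail=12;  out ∅∪∅=∅
  n13('bcd'): parent n12 fail=0; on 'd' 0 → fail=3;  out {5}∪{1}={1,5}
  n8('bbca'): parent n7 fail=12; on 'a' 12→0 → fail=1;  out {3}∪∅={3}
  n11('abcd'): parent n10 fail=12; on 'd' 12 → fail=13;  out {4}∪{1,5}={1,4,5}

Text stream:
i=0 'a': node 0→1
i=1 'b': node 1→9
i=2 'c': node 9→10
i=3 'd': node 10→11  emit P1@[3:3],P4@[0:3],P5@[1:3]
i=4 'b': node 11→4 (fail-walked)
i=5 'd': node 4→3 (fail-walked)  emit P1@[5:5]
i=6 'b': node 3→4 (fail-walked)
i=7 'c': node 4→12
i=8 'd': node 12→13  emit P1@[8:8],P5@[6:8]
i=9 'c': node 13→0 (fail-walked)
i=10 'b': node 0→4
i=11 'a': node 4→5  emit P2@[10:11]
i=12 'c': node 5→0 (fail-walked)
i=13 'b': node 0→4
i=14 'a': node 4→5  emit P2@[13:14]
i=15 'd': node 5→2 (fail-walked)  emit P0@[14:15],P1@[15:15]
i=16 'b': node 2→4 (fail-walked)
i=17 'c': node 4→12
i=18 'd': node 12→13  emit P1@[18:18],P5@[16:18]
i=19 'b': node 13→4 (fail-walked)
i=20 'a': node 4→5  emit P2@[19:20]
i=21 'b': node 5→9 (fail-walked)
i=22 'c': node 9→10
i=23 'd': node 10→11  emit P1@[23:23],P4@[20:23],P5@[21:23]
i=24 'd': node 11→3 (fail-walked)  emit P1@[24:24]
i=25 'a': node 3→1 (fail-walked)
i=26 'b': node 1→9
i=27 'c': node 9→10
i=28 'd': node 10→11  emit P1@[28:28],P4@[25:28],P5@[26:28]
i=29 'c': node 11→0 (fail-walked)
i=30 'c': node 0→0
i=31 'a': node 0→1
i=32 'b': node 1→9
i=33 'c': node 9→10
i=34 'd': node 10→11  emit P1@[34:34],P4@[31:34],P5@[32:34]
i=35 'c': node 11→0 (fail-walked)
i=36 'b': node 0→4
i=37 'a': node 4→5  emit P2@[36:37]
i=38 'b': node 5→9 (fail-walked)
i=39 'b': node 9→6 (fail-walked)
i=40 'a': node 6→5 (fail-walked)  emit P2@[39:40]
i=41 'd': node 5→2 (fail-walked)  emit P0@[40:41],P1@[41:41]
i=42 'b': node 2→4 (fail-walked)
i=43 'd': node 4→3 (fail-walked)  emit P1@[43:43]
i=44 'b': node 3→4 (fail-walked)

Matches: [[3,1],[3,4],[3,5],[5,1],[8,1],[8,5],[11,2],[14,2],[15,0],[15,1],[18,1],[18,5],[20,2],[23,1],[23,4],[23,5],[24,1],[28,1],[28,4],[28,5],[34,1],[34,4],[34,5],[37,2],[40,2],[41,0],[41,1],[43,1]]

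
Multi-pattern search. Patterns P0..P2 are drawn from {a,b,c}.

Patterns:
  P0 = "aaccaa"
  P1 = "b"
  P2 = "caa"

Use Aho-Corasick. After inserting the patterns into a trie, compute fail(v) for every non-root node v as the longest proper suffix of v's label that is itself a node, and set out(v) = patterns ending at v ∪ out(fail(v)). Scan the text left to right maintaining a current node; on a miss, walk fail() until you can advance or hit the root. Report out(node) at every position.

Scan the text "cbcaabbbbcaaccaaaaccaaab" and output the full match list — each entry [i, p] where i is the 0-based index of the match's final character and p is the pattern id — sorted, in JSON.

Build:
Trie (insert patterns):
  0='ε' goto a→1 b→7 c→8
  1='a' goto a→2
  2='aa' goto c→3
  3='aac' goto c→4
  4='aacc' goto a→5
  5='aacca' goto a→6
  6='aaccaa' goto ·  [P0 ends]
  7='b' goto ·  [P1 ends]
  8='c' goto a→9
  9='ca' goto a→10
  10='caa' goto ·  [P2 ends]

BFS fail/out derivation:
  n1('a'): parent n0 fail=0; on 'a' 0 → fail=0;  out ∅∪∅=∅
  n7('b'): parent n0 fail=0; on 'b' 0 → fail=0;  out {1}∪∅={1}
  n8('c'): parent n0 fail=0; on 'c' 0 → fail=0;  out ∅∪∅=∅
  n2('aa'): parent n1 fail=0; on 'a' 0 → fail=1;  out ∅∪∅=∅
  n9('ca'): parent n8 fail=0; on 'a' 0 → fail=1;  out ∅∪∅=∅
  n3('aac'): parent n2 fail=1; on 'c' 1→0 → fail=8;  out ∅∪∅=∅
  n10('caa'): parent n9 fail=1; on 'a' 1 → fail=2;  out {2}∪∅={2}
  n4('aacc'): parent n3 fail=8; on 'c' 8→0 → fail=8;  out ∅∪∅=∅
  n5('aacca'): parent n4 fail=8; on 'a' 8 → fail=9;  out ∅∪∅=∅
  n6('aaccaa'): parent n5 fail=9; on 'a' 9 → fail=10;  out {0}∪{2}={0,2}

Run:
pos 0 'c': at 8
pos 1 'b': at 7 (fail-walked)  emit P1@[1:1]
pos 2 'c': at 8 (fail-walked)
pos 3 'a': at 9
pos 4 'a': at 10  emit P2@[2:4]
pos 5 'b': at 7 (fail-walked)  emit P1@[5:5]
pos 6 'b': at 7 (fail-walked)  emit P1@[6:6]
pos 7 'b': at 7 (fail-walked)  emit P1@[7:7]
pos 8 'b': at 7 (fail-walked)  emit P1@[8:8]
pos 9 'c': at 8 (fail-walked)
pos 10 'a': at 9
pos 11 'a': at 10  emit P2@[9:11]
pos 12 'c': at 3 (fail-walked)
pos 13 'c': at 4
pos 14 'a': at 5
pos 15 'a': at 6  emit P0@[10:15],P2@[13:15]
pos 16 'a': at 2 (fail-walked)
pos 17 'a': at 2 (fail-walked)
pos 18 'c': at 3
pos 19 'c': at 4
pos 20 'a': at 5
pos 21 'a': at 6  emit P0@[16:21],P2@[19:21]
pos 22 'a': at 2 (fail-walked)
pos 23 'b': at 7 (fail-walked)  emit P1@[23:23]

Matches: [[1,1],[4,2],[5,1],[6,1],[7,1],[8,1],[11,2],[15,0],[15,2],[21,0],[21,2],[23,1]]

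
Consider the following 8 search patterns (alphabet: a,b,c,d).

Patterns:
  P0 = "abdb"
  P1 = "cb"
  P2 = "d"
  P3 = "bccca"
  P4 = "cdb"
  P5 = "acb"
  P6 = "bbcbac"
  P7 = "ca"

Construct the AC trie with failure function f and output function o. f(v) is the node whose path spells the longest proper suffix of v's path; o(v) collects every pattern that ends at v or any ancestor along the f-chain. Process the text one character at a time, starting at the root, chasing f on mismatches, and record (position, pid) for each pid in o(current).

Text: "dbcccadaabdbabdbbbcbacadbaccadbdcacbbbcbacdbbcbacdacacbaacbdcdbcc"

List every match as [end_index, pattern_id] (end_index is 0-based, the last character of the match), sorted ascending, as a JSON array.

Construct AC machine:
Trie nodes:
  0='ε' goto a→1 b→8 c→5 d→7
  1='a' goto b→2 c→15
  2='ab' goto d→3
  3='abd' goto b→4
  4='abdb' goto ·  ←P0
  5='c' goto a→22 b→6 d→13
  6='cb' goto ·  ←P1
  7='d' goto ·  ←P2
  8='b' goto b→17 c→9
  9='bc' goto c→10
  10='bcc' goto c→11
  11='bccc' goto a→12
  12='bccca' goto ·  ←P3
  13='cd' goto b→14
  14='cdb' goto ·  ←P4
  15='ac' goto b→16
  16='acb' goto ·  ←P5
  17='bb' goto c→18
  18='bbc' goto b→19
  19='bbcb' goto a→20
  20='bbcba' goto c→21
  21='bbcbac' goto ·  ←P6
  22='ca' goto ·  ←P7

BFS fail/out derivation:
  n1('a'): parent n0 fail=0; on 'a' 0 → fail=0;  out ∅∪∅=∅
  n5('c'): parent n0 fail=0; on 'c' 0 → fail=0;  out ∅∪∅=∅
  n7('d'): parent n0 fail=0; on 'd' 0 → fail=0;  out {2}∪∅={2}
  n8('b'): parent n0 fail=0; on 'b' 0 → fail=0;  out ∅∪∅=∅
  n2('ab'): parent n1 fail=0; on 'b' 0 → fail=8;  out ∅∪∅=∅
  n6('cb'): parent n5 fail=0; on 'b' 0 → fail=8;  out {1}∪∅={1}
  n9('bc'): parent n8 fail=0; on 'c' 0 → fail=5;  out ∅∪∅=∅
  n13('cd'): parent n5 fail=0; on 'd' 0 → fail=7;  out ∅∪{2}={2}
  n15('ac'): parent n1 fail=0; on 'c' 0 → fail=5;  out ∅∪∅=∅
  n17('bb'): parent n8 fail=0; on 'b' 0 → fail=8;  out ∅∪∅=∅
  n22('ca'): parent n5 fail=0; on 'a' 0 → fail=1;  out {7}∪∅={7}
  n3('abd'): parent n2 fail=8; on 'd' 8→0 → fail=7;  out ∅∪{2}={2}
  n10('bcc'): parent n9 fail=5; on 'c' 5→0 → fail=5;  out ∅∪∅=∅
  n14('cdb'): parent n13 fail=7; on 'b' 7→0 → fail=8;  out {4}∪∅={4}
  n16('acb'): parent n15 fail=5; on 'b' 5 → fail=6;  out {5}∪{1}={1,5}
  n18('bbc'): parent n17 fail=8; on 'c' 8 → fail=9;  out ∅∪∅=∅
  n4('abdb'): parent n3 fail=7; on 'b' 7→0 → fail=8;  out {0}∪∅={0}
  n11('bccc'): parent n10 fail=5; on 'c' 5→0 → fail=5;  out ∅∪∅=∅
  n19('bbcb'): parent n18 fail=9; on 'b' 9→5 → fail=6;  out ∅∪{1}={1}
  n12('bccca'): parent n11 fail=5; on 'a' 5 → fail=22;  out {3}∪{7}={3,7}
  n20('bbcba'): parent n19 fail=6; on 'a' 6→8→0 → fail=1;  out ∅∪∅=∅
  n21('bbcbac'): parent n20 fail=1; on 'c' 1 → fail=15;  out {6}∪∅={6}

Text stream:
i=0 'd': node 0→7  emit P2@[0:0]
i=1 'b': node 7→8 (fail-walked)
i=2 'c': node 8→9
i=3 'c': node 9→10
i=4 'c': node 10→11
i=5 'a': node 11→12  emit P3@[1:5],P7@[4:5]
i=6 'd': node 12→7 (fail-walked)  emit P2@[6:6]
i=7 'a': node 7→1 (fail-walked)
i=8 'a': node 1→1 (fail-walked)
i=9 'b': node 1→2
i=10 'd': node 2→3  emit P2@[10:10]
i=11 'b': node 3→4  emit P0@[8:11]
i=12 'a': node 4→1 (fail-walked)
i=13 'b': node 1→2
i=14 'd': node 2→3  emit P2@[14:14]
i=15 'b': node 3→4  emit P0@[12:15]
i=16 'b': node 4→17 (fail-walked)
i=17 'b': node 17→17 (fail-walked)
i=18 'c': node 17→18
i=19 'b': node 18→19  emit P1@[18:19]
i=20 'a': node 19→20
i=21 'c': node 20→21  emit P6@[16:21]
i=22 'a': node 21→22 (fail-walked)  emit P7@[21:22]
i=23 'd': node 22→7 (fail-walked)  emit P2@[23:23]
i=24 'b': node 7→8 (fail-walked)
i=25 'a': node 8→1 (fail-walked)
i=26 'c': node 1→15
i=27 'c': node 15→5 (fail-walked)
i=28 'a': node 5→22  emit P7@[27:28]
i=29 'd': node 22→7 (fail-walked)  emit P2@[29:29]
i=30 'b': node 7→8 (fail-walked)
i=31 'd': node 8→7 (fail-walked)  emit P2@[31:31]
i=32 'c': node 7→5 (fail-walked)
i=33 'a': node 5→22  emit P7@[32:33]
i=34 'c': node 22→15 (fail-walked)
i=35 'b': node 15→16  emit P1@[34:35],P5@[33:35]
i=36 'b': node 16→17 (fail-walked)
i=37 'b': node 17→17 (fail-walked)
i=38 'c': node 17→18
i=39 'b': node 18→19  emit P1@[38:39]
i=40 'a': node 19→20
i=41 'c': node 20→21  emit P6@[36:41]
i=42 'd': node 21→13 (fail-walked)  emit P2@[42:42]
i=43 'b': node 13→14  emit P4@[41:43]
i=44 'b': node 14→17 (fail-walked)
i=45 'c': node 17→18
i=46 'b': node 18→19  emit P1@[45:46]
i=47 'a': node 19→20
i=48 'c': node 20→21  emit P6@[43:48]
i=49 'd': node 21→13 (fail-walked)  emit P2@[49:49]
i=50 'a': node 13→1 (fail-walked)
i=51 'c': node 1→15
i=52 'a': node 15→22 (fail-walked)  emit P7@[51:52]
i=53 'c': node 22→15 (fail-walked)
i=54 'b': node 15→16  emit P1@[53:54],P5@[52:54]
i=55 'a': node 16→1 (fail-walked)
i=56 'a': node 1→1 (fail-walked)
i=57 'c': node 1→15
i=58 'b': node 15→16  emit P1@[57:58],P5@[56:58]
i=59 'd': node 16→7 (fail-walked)  emit P2@[59:59]
i=60 'c': node 7→5 (fail-walked)
i=61 'd': node 5→13  emit P2@[61:61]
i=62 'b': node 13→14  emit P4@[60:62]
i=63 'c': node 14→9 (fail-walked)
i=64 'c': node 9→10

Matches: [[0,2],[5,3],[5,7],[6,2],[10,2],[11,0],[14,2],[15,0],[19,1],[21,6],[22,7],[23,2],[28,7],[29,2],[31,2],[33,7],[35,1],[35,5],[39,1],[41,6],[42,2],[43,4],[46,1],[48,6],[49,2],[52,7],[54,1],[54,5],[58,1],[58,5],[59,2],[61,2],[62,4]]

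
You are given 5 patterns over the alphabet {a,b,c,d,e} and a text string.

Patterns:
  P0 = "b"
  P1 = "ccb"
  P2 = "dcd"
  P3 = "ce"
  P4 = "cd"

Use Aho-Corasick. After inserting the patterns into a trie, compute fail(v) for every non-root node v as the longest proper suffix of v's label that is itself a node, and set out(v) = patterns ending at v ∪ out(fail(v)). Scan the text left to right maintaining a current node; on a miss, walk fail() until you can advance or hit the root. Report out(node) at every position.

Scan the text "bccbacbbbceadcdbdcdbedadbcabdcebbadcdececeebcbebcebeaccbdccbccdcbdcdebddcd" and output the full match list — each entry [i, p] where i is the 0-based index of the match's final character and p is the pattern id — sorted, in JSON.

Construct AC machine:
Trie nodes:
  n0 'ε': b→1 c→2 d→5
  n1 'b': ·  [P0 ends]
  n2 'c': c→3 d→9 e→8
  n3 'cc': b→4
  n4 'ccb': ·  [P1 ends]
  n5 'd': c→6
  n6 'dc': d→7
  n7 'dcd': ·  [P2 ends]
  n8 'ce': ·  [P3 ends]
  n9 'cd': ·  [P4 ends]

Failure links (BFS by depth):
  n1('b'): parent n0 fail=0; on 'b' 0 → fail=0;  out {0}∪∅={0}
  n2('c'): parent n0 fail=0; on 'c' 0 → fail=0;  out ∅∪∅=∅
  n5('d'): parent n0 fail=0; on 'd' 0 → fail=0;  out ∅∪∅=∅
  n3('cc'): parent n2 fail=0; on 'c' 0 → fail=2;  out ∅∪∅=∅
  n6('dc'): parent n5 fail=0; on 'c' 0 → fail=2;  out ∅∪∅=∅
  n8('ce'): parent n2 fail=0; on 'e' 0 → fail=0;  out {3}∪∅={3}
  n9('cd'): parent n2 fail=0; on 'd' 0 → fail=5;  out {4}∪∅={4}
  n4('ccb'): parent n3 fail=2; on 'b' 2→0 → fail=1;  out {1}∪{0}={0,1}
  n7('dcd'): parent n6 fail=2; on 'd' 2 → fail=9;  out {2}∪{4}={2,4}

Scan:
pos 0 'b': at 1  ** P0@[0:0]
pos 1 'c': at 2 (fail-walked)
pos 2 'c': at 3
pos 3 'b': at 4  ** P0@[3:3],P1@[1:3]
pos 4 'a': at 0 (fail-walked)
pos 5 'c': at 2
pos 6 'b': at 1 (fail-walked)  ** P0@[6:6]
pos 7 'b': at 1 (fail-walked)  ** P0@[7:7]
pos 8 'b': at 1 (fail-walked)  ** P0@[8:8]
pos 9 'c': at 2 (fail-walked)
pos 10 'e': at 8  ** P3@[9:10]
pos 11 'a': at 0 (fail-walked)
pos 12 'd': at 5
pos 13 'c': at 6
pos 14 'd': at 7  ** P2@[12:14],P4@[13:14]
pos 15 'b': at 1 (fail-walked)  ** P0@[15:15]
pos 16 'd': at 5 (fail-walked)
pos 17 'c': at 6
pos 18 'd': at 7  ** P2@[16:18],P4@[17:18]
pos 19 'b': at 1 (fail-walked)  ** P0@[19:19]
pos 20 'e': at 0 (fail-walked)
pos 21 'd': at 5
pos 22 'a': at 0 (fail-walked)
pos 23 'd': at 5
pos 24 'b': at 1 (fail-walked)  ** P0@[24:24]
pos 25 'c': at 2 (fail-walked)
pos 26 'a': at 0 (fail-walked)
pos 27 'b': at 1  ** P0@[27:27]
pos 28 'd': at 5 (fail-walked)
pos 29 'c': at 6
pos 30 'e': at 8 (fail-walked)  ** P3@[29:30]
pos 31 'b': at 1 (fail-walked)  ** P0@[31:31]
pos 32 'b': at 1 (fail-walked)  ** P0@[32:32]
pos 33 'a': at 0 (fail-walked)
pos 34 'd': at 5
pos 35 'c': at 6
pos 36 'd': at 7  ** P2@[34:36],P4@[35:36]
pos 37 'e': at 0 (fail-walked)
pos 38 'c': at 2
pos 39 'e': at 8  ** P3@[38:39]
pos 40 'c': at 2 (fail-walked)
pos 41 'e': at 8  ** P3@[40:41]
pos 42 'e': at 0 (fail-walked)
pos 43 'b': at 1  ** P0@[43:43]
pos 44 'c': at 2 (fail-walked)
pos 45 'b': at 1 (fail-walked)  ** P0@[45:45]
pos 46 'e': at 0 (fail-walked)
pos 47 'b': at 1  ** P0@[47:47]
pos 48 'c': at 2 (fail-walked)
pos 49 'e': at 8  ** P3@[48:49]
pos 50 'b': at 1 (fail-walked)  ** P0@[50:50]
pos 51 'e': at 0 (fail-walked)
pos 52 'a': at 0
pos 53 'c': at 2
pos 54 'c': at 3
pos 55 'b': at 4  ** P0@[55:55],P1@[53:55]
pos 56 'd': at 5 (fail-walked)
pos 57 'c': at 6
pos 58 'c': at 3 (fail-walked)
pos 59 'b': at 4  ** P0@[59:59],P1@[57:59]
pos 60 'c': at 2 (fail-walked)
pos 61 'c': at 3
pos 62 'd': at 9 (fail-walked)  ** P4@[61:62]
pos 63 'c': at 6 (fail-walked)
pos 64 'b': at 1 (fail-walked)  ** P0@[64:64]
pos 65 'd': at 5 (fail-walked)
pos 66 'c': at 6
pos 67 'd': at 7  ** P2@[65:67],P4@[66:67]
pos 68 'e': at 0 (fail-walked)
pos 69 'b': at 1  ** P0@[69:69]
pos 70 'd': at 5 (fail-walked)
pos 71 'd': at 5 (fail-walked)
pos 72 'c': at 6
pos 73 'd': at 7  ** P2@[71:73],P4@[72:73]

Result: [[0,0],[3,0],[3,1],[6,0],[7,0],[8,0],[10,3],[14,2],[14,4],[15,0],[18,2],[18,4],[19,0],[24,0],[27,0],[30,3],[31,0],[32,0],[36,2],[36,4],[39,3],[41,3],[43,0],[45,0],[47,0],[49,3],[50,0],[55,0],[55,1],[59,0],[59,1],[62,4],[64,0],[67,2],[67,4],[69,0],[73,2],[73,4]]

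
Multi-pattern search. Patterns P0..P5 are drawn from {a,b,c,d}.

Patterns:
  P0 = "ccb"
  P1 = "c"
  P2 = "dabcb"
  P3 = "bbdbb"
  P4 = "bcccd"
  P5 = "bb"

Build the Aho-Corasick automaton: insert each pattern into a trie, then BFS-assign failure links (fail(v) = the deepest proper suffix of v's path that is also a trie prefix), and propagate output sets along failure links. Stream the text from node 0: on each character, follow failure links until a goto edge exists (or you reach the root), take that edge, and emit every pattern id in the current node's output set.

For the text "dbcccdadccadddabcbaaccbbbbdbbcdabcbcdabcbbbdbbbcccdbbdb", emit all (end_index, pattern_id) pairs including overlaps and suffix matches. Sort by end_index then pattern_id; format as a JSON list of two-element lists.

Build:
Trie (insert patterns):
  n0 'ε': b→9 c→1 d→4
  n1 'c': c→2  ←P1
  n2 'cc': b→3
  n3 'ccb': ·  ←P0
  n4 'd': a→5
  n5 'da': b→6
  n6 'dab': c→7
  n7 'dabc': b→8
  n8 'dabcb': ·  ←P2
  n9 'b': b→10 c→14
  n10 'bb': d→11  ←P5
  n11 'bbd': b→12
  n12 'bbdb': b→13
  n13 'bbdbb': ·  ←P3
  n14 'bc': c→15
  n15 'bcc': c→16
  n16 'bccc': d→17
  n17 'bcccd': ·  ←P4

Failure links (BFS by depth):
  n1('c'): parent n0 fail=0; on 'c' 0 → fail=0;  out {1}∪∅={1}
  n4('d'): parent n0 fail=0; on 'd' 0 → fail=0;  out ∅∪∅=∅
  n9('b'): parent n0 fail=0; on 'b' 0 → fail=0;  out ∅∪∅=∅
  n2('cc'): parent n1 fail=0; on 'c' 0 → fail=1;  out ∅∪{1}={1}
  n5('da'): parent n4 fail=0; on 'a' 0 → fail=0;  out ∅∪∅=∅
  n10('bb'): parent n9 fail=0; on 'b' 0 → fail=9;  out {5}∪∅={5}
  n14('bc'): parent n9 fail=0; on 'c' 0 → fail=1;  out ∅∪{1}={1}
  n3('ccb'): parent n2 fail=1; on 'b' 1→0 → fail=9;  out {0}∪∅={0}
  n6('dab'): parent n5 fail=0; on 'b' 0 → fail=9;  out ∅∪∅=∅
  n11('bbd'): parent n10 fail=9; on 'd' 9→0 → fail=4;  out ∅∪∅=∅
  n15('bcc'): parent n14 fail=1; on 'c' 1 → fail=2;  out ∅∪{1}={1}
  n7('dabc'): parent n6 fail=9; on 'c' 9 → fail=14;  out ∅∪{1}={1}
  n12('bbdb'): parent n11 fail=4; on 'b' 4→0 → fail=9;  out ∅∪∅=∅
  n16('bccc'): parent n15 fail=2; on 'c' 2→1 → fail=2;  out ∅∪{1}={1}
  n8('dabcb'): parent n7 fail=14; on 'b' 14→1→0 → fail=9;  out {2}∪∅={2}
  n13('bbdbb'): parent n12 fail=9; on 'b' 9 → fail=10;  out {3}∪{5}={3,5}
  n17('bcccd'): parent n16 fail=2; on 'd' 2→1→0 → fail=4;  out {4}∪∅={4}

Run:
pos 0 'd': at 4
pos 1 'b': at 9 ·f
pos 2 'c': at 14  → match P1@[2:2]
pos 3 'c': at 15  → match P1@[3:3]
pos 4 'c': at 16  → match P1@[4:4]
pos 5 'd': at 17  → match P4@[1:5]
pos 6 'a': at 5 ·f
pos 7 'd': at 4 ·f
pos 8 'c': at 1 ·f  → match P1@[8:8]
pos 9 'c': at 2  → match P1@[9:9]
pos 10 'a': at 0 ·f
pos 11 'd': at 4
pos 12 'd': at 4 ·f
pos 13 'd': at 4 ·f
pos 14 'a': at 5
pos 15 'b': at 6
pos 16 'c': at 7  → match P1@[16:16]
pos 17 'b': at 8  → match P2@[13:17]
pos 18 'a': at 0 ·f
pos 19 'a': at 0
pos 20 'c': at 1  → match P1@[20:20]
pos 21 'c': at 2  → match P1@[21:21]
pos 22 'b': at 3  → match P0@[20:22]
pos 23 'b': at 10 ·f  → match P5@[22:23]
pos 24 'b': at 10 ·f  → match P5@[23:24]
pos 25 'b': at 10 ·f  → match P5@[24:25]
pos 26 'd': at 11
pos 27 'b': at 12
pos 28 'b': at 13  → match P3@[24:28],P5@[27:28]
pos 29 'c': at 14 ·f  → match P1@[29:29]
pos 30 'd': at 4 ·f
pos 31 'a': at 5
pos 32 'b': at 6
pos 33 'c': at 7  → match P1@[33:33]
pos 34 'b': at 8  → match P2@[30:34]
pos 35 'c': at 14 ·f  → match P1@[35:35]
pos 36 'd': at 4 ·f
pos 37 'a': at 5
pos 38 'b': at 6
pos 39 'c': at 7  → match P1@[39:39]
pos 40 'b': at 8  → match P2@[36:40]
pos 41 'b': at 10 ·f  → match P5@[40:41]
pos 42 'b': at 10 ·f  → match P5@[41:42]
pos 43 'd': at 11
pos 44 'b': at 12
pos 45 'b': at 13  → match P3@[41:45],P5@[44:45]
pos 46 'b': at 10 ·f  → match P5@[45:46]
pos 47 'c': at 14 ·f  → match P1@[47:47]
pos 48 'c': at 15  → match P1@[48:48]
pos 49 'c': at 16  → match P1@[49:49]
pos 50 'd': at 17  → match P4@[46:50]
pos 51 'b': at 9 ·f
pos 52 'b': at 10  → match P5@[51:52]
pos 53 'd': at 11
pos 54 'b': at 12

Matches: [[2,1],[3,1],[4,1],[5,4],[8,1],[9,1],[16,1],[17,2],[20,1],[21,1],[22,0],[23,5],[24,5],[25,5],[28,3],[28,5],[29,1],[33,1],[34,2],[35,1],[39,1],[40,2],[41,5],[42,5],[45,3],[45,5],[46,5],[47,1],[48,1],[49,1],[50,4],[52,5]]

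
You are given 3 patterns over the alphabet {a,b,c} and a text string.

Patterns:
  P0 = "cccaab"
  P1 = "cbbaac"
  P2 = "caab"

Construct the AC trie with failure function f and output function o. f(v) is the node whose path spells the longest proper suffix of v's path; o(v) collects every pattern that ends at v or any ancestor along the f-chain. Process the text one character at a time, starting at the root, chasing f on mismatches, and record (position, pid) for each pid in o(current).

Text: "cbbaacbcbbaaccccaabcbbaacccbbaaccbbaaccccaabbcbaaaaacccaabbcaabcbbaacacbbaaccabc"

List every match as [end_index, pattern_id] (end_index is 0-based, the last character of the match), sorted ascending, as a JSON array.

Construct AC machine:
Trie (insert patterns):
  0='ε' goto c→1
  1='c' goto a→12 b→7 c→2
  2='cc' goto c→3
  3='ccc' goto a→4
  4='ccca' goto a→5
  5='cccaa' goto b→6
  6='cccaab' goto ·  [P0 ends]
  7='cb' goto b→8
  8='cbb' goto a→9
  9='cbba' goto a→10
  10='cbbaa' goto c→11
  11='cbbaac' goto ·  [P1 ends]
  12='ca' goto a→13
  13='caa' goto b→14
  14='caab' goto ·  [P2 ends]

Failure links (BFS by depth):
  fail(1) 'c': from fail(0)=0 chase 'c': 0 ⇒ 0;  out=∅∪out(0)=∅
  fail(2) 'cc': from fail(1)=0 chase 'c': 0 ⇒ 1;  out=∅∪out(1)=∅
  fail(7) 'cb': from fail(1)=0 chase 'b': 0 ⇒ 0;  out=∅∪out(0)=∅
  fail(12) 'ca': from fail(1)=0 chase 'a': 0 ⇒ 0;  out=∅∪out(0)=∅
  fail(3) 'ccc': from fail(2)=1 chase 'c': 1 ⇒ 2;  out=∅∪out(2)=∅
  fail(8) 'cbb': from fail(7)=0 chase 'b': 0 ⇒ 0;  out=∅∪out(0)=∅
  fail(13) 'caa': from fail(12)=0 chase 'a': 0 ⇒ 0;  out=∅∪out(0)=∅
  fail(4) 'ccca': from fail(3)=2 chase 'a': 2→1 ⇒ 12;  out=∅∪out(12)=∅
  fail(9) 'cbba': from fail(8)=0 chase 'a': 0 ⇒ 0;  out=∅∪out(0)=∅
  fail(14) 'caab': from fail(13)=0 chase 'b': 0 ⇒ 0;  out={2}∪out(0)={2}
  fail(5) 'cccaa': from fail(4)=12 chase 'a': 12 ⇒ 13;  out=∅∪out(13)=∅
  fail(10) 'cbbaa': from fail(9)=0 chase 'a': 0 ⇒ 0;  out=∅∪out(0)=∅
  fail(6) 'cccaab': from fail(5)=13 chase 'b': 13 ⇒ 14;  out={0}∪out(14)={0,2}
  fail(11) 'cbbaac': from fail(10)=0 chase 'c': 0 ⇒ 1;  out={1}∪out(1)={1}

Run:
[0] read 'c'  n0⇒n1
[1] read 'b'  n1⇒n7
[2] read 'b'  n7⇒n8
[3] read 'a'  n8⇒n9
[4] read 'a'  n9⇒n10
[5] read 'c'  n10⇒n11  ** P1@[0:5]
[6] read 'b'  n11⇒n7 (fail-walked)
[7] read 'c'  n7⇒n1 (fail-walked)
[8] read 'b'  n1⇒n7
[9] read 'b'  n7⇒n8
[10] read 'a'  n8⇒n9
[11] read 'a'  n9⇒n10
[12] read 'c'  n10⇒n11  ** P1@[7:12]
[13] read 'c'  n11⇒n2 (fail-walked)
[14] read 'c'  n2⇒n3
[15] read 'c'  n3⇒n3 (fail-walked)
[16] read 'a'  n3⇒n4
[17] read 'a'  n4⇒n5
[18] read 'b'  n5⇒n6  ** P0@[13:18],P2@[15:18]
[19] read 'c'  n6⇒n1 (fail-walked)
[20] read 'b'  n1⇒n7
[21] read 'b'  n7⇒n8
[22] read 'a'  n8⇒n9
[23] read 'a'  n9⇒n10
[24] read 'c'  n10⇒n11  ** P1@[19:24]
[25] read 'c'  n11⇒n2 (fail-walked)
[26] read 'c'  n2⇒n3
[27] read 'b'  n3⇒n7 (fail-walked)
[28] read 'b'  n7⇒n8
[29] read 'a'  n8⇒n9
[30] read 'a'  n9⇒n10
[31] read 'c'  n10⇒n11  ** P1@[26:31]
[32] read 'c'  n11⇒n2 (fail-walked)
[33] read 'b'  n2⇒n7 (fail-walked)
[34] read 'b'  n7⇒n8
[35] read 'a'  n8⇒n9
[36] read 'a'  n9⇒n10
[37] read 'c'  n10⇒n11  ** P1@[32:37]
[38] read 'c'  n11⇒n2 (fail-walked)
[39] read 'c'  n2⇒n3
[40] read 'c'  n3⇒n3 (fail-walked)
[41] read 'a'  n3⇒n4
[42] read 'a'  n4⇒n5
[43] read 'b'  n5⇒n6  ** P0@[38:43],P2@[40:43]
[44] read 'b'  n6⇒n0 (fail-walked)
[45] read 'c'  n0⇒n1
[46] read 'b'  n1⇒n7
[47] read 'a'  n7⇒n0 (fail-walked)
[48] read 'a'  n0⇒n0
[49] read 'a'  n0⇒n0
[50] read 'a'  n0⇒n0
[51] read 'a'  n0⇒n0
[52] read 'c'  n0⇒n1
[53] read 'c'  n1⇒n2
[54] read 'c'  n2⇒n3
[55] read 'a'  n3⇒n4
[56] read 'a'  n4⇒n5
[57] read 'b'  n5⇒n6  ** P0@[52:57],P2@[54:57]
[58] read 'b'  n6⇒n0 (fail-walked)
[59] read 'c'  n0⇒n1
[60] read 'a'  n1⇒n12
[61] read 'a'  n12⇒n13
[62] read 'b'  n13⇒n14  ** P2@[59:62]
[63] read 'c'  n14⇒n1 (fail-walked)
[64] read 'b'  n1⇒n7
[65] read 'b'  n7⇒n8
[66] read 'a'  n8⇒n9
[67] read 'a'  n9⇒n10
[68] read 'c'  n10⇒n11  ** P1@[63:68]
[69] read 'a'  n11⇒n12 (fail-walked)
[70] read 'c'  n12⇒n1 (fail-walked)
[71] read 'b'  n1⇒n7
[72] read 'b'  n7⇒n8
[73] read 'a'  n8⇒n9
[74] read 'a'  n9⇒n10
[75] read 'c'  n10⇒n11  ** P1@[70:75]
[76] read 'c'  n11⇒n2 (fail-walked)
[77] read 'a'  n2⇒n12 (fail-walked)
[78] read 'b'  n12⇒n0 (fail-walked)
[79] read 'c'  n0⇒n1

All matches (sorted): [[5,1],[12,1],[18,0],[18,2],[24,1],[31,1],[37,1],[43,0],[43,2],[57,0],[57,2],[62,2],[68,1],[75,1]]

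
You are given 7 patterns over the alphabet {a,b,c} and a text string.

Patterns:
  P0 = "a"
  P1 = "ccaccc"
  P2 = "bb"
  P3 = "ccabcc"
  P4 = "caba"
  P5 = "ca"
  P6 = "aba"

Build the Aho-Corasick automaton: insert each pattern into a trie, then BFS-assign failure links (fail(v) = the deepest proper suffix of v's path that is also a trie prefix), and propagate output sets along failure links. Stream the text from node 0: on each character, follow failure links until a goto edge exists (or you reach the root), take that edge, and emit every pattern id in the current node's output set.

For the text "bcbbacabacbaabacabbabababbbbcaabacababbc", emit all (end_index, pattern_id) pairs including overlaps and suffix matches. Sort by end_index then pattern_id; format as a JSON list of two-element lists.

Build automaton:
Trie (insert patterns):
  n0 'ε': a→1 b→8 c→2
  n1 'a': b→16  ←P0
  n2 'c': a→13 c→3
  n3 'cc': a→4
  n4 'cca': b→10 c→5
  n5 'ccac': c→6
  n6 'ccacc': c→7
  n7 'ccaccc': ·  ←P1
  n8 'b': b→9
  n9 'bb': ·  ←P2
  n10 'ccab': c→11
  n11 'ccabc': c→12
  n12 'ccabcc': ·  ←P3
  n13 'ca': b→14  ←P5
  n14 'cab': a→15
  n15 'caba': ·  ←P4
  n16 'ab': a→17
  n17 'aba': ·  ←P6

Failure links (BFS by depth):
  fail(1) 'a': from fail(0)=0 chase 'a': 0 ⇒ 0;  out={0}∪out(0)={0}
  fail(2) 'c': from fail(0)=0 chase 'c': 0 ⇒ 0;  out=∅∪out(0)=∅
  fail(8) 'b': from fail(0)=0 chase 'b': 0 ⇒ 0;  out=∅∪out(0)=∅
  fail(3) 'cc': from fail(2)=0 chase 'c': 0 ⇒ 2;  out=∅∪out(2)=∅
  fail(9) 'bb': from fail(8)=0 chase 'b': 0 ⇒ 8;  out={2}∪out(8)={2}
  fail(13) 'ca': from fail(2)=0 chase 'a': 0 ⇒ 1;  out={5}∪out(1)={0,5}
  fail(16) 'ab': from fail(1)=0 chase 'b': 0 ⇒ 8;  out=∅∪out(8)=∅
  fail(4) 'cca': from fail(3)=2 chase 'a': 2 ⇒ 13;  out=∅∪out(13)={0,5}
  fail(14) 'cab': from fail(13)=1 chase 'b': 1 ⇒ 16;  out=∅∪out(16)=∅
  fail(17) 'aba': from fail(16)=8 chase 'a': 8→0 ⇒ 1;  out={6}∪out(1)={0,6}
  fail(5) 'ccac': from fail(4)=13 chase 'c': 13→1→0 ⇒ 2;  out=∅∪out(2)=∅
  fail(10) 'ccab': from fail(4)=13 chase 'b': 13 ⇒ 14;  out=∅∪out(14)=∅
  fail(15) 'caba': from fail(14)=16 chase 'a': 16 ⇒ 17;  out={4}∪out(17)={0,4,6}
  fail(6) 'ccacc': from fail(5)=2 chase 'c': 2 ⇒ 3;  out=∅∪out(3)=∅
  fail(11) 'ccabc': from fail(10)=14 chase 'c': 14→16→8→0 ⇒ 2;  out=∅∪out(2)=∅
  fail(7) 'ccaccc': from fail(6)=3 chase 'c': 3→2 ⇒ 3;  out={1}∪out(3)={1}
  fail(12) 'ccabcc': from fail(11)=2 chase 'c': 2 ⇒ 3;  out={3}∪out(3)={3}

Scan:
pos 0 'b': at 8
pos 1 'c': at 2 (fail-walked)
pos 2 'b': at 8 (fail-walked)
pos 3 'b': at 9  → match P2@[2:3]
pos 4 'a': at 1 (fail-walked)  → match P0@[4:4]
pos 5 'c': at 2 (fail-walked)
pos 6 'a': at 13  → match P0@[6:6],P5@[5:6]
pos 7 'b': at 14
pos 8 'a': at 15  → match P0@[8:8],P4@[5:8],P6@[6:8]
pos 9 'c': at 2 (fail-walked)
pos 10 'b': at 8 (fail-walked)
pos 11 'a': at 1 (fail-walked)  → match P0@[11:11]
pos 12 'a': at 1 (fail-walked)  → match P0@[12:12]
pos 13 'b': at 16
pos 14 'a': at 17  → match P0@[14:14],P6@[12:14]
pos 15 'c': at 2 (fail-walked)
pos 16 'a': at 13  → match P0@[16:16],P5@[15:16]
pos 17 'b': at 14
pos 18 'b': at 9 (fail-walked)  → match P2@[17:18]
pos 19 'a': at 1 (fail-walked)  → match P0@[19:19]
pos 20 'b': at 16
pos 21 'a': at 17  → match P0@[21:21],P6@[19:21]
pos 22 'b': at 16 (fail-walked)
pos 23 'a': at 17  → match P0@[23:23],P6@[21:23]
pos 24 'b': at 16 (fail-walked)
pos 25 'b': at 9 (fail-walked)  → match P2@[24:25]
pos 26 'b': at 9 (fail-walked)  → match P2@[25:26]
pos 27 'b': at 9 (fail-walked)  → match P2@[26:27]
pos 28 'c': at 2 (fail-walked)
pos 29 'a': at 13  → match P0@[29:29],P5@[28:29]
pos 30 'a': at 1 (fail-walked)  → match P0@[30:30]
pos 31 'b': at 16
pos 32 'a': at 17  → match P0@[32:32],P6@[30:32]
pos 33 'c': at 2 (fail-walked)
pos 34 'a': at 13  → match P0@[34:34],P5@[33:34]
pos 35 'b': at 14
pos 36 'a': at 15  → match P0@[36:36],P4@[33:36],P6@[34:36]
pos 37 'b': at 16 (fail-walked)
pos 38 'b': at 9 (fail-walked)  → match P2@[37:38]
pos 39 'c': at 2 (fail-walked)

All matches (sorted): [[3,2],[4,0],[6,0],[6,5],[8,0],[8,4],[8,6],[11,0],[12,0],[14,0],[14,6],[16,0],[16,5],[18,2],[19,0],[21,0],[21,6],[23,0],[23,6],[25,2],[26,2],[27,2],[29,0],[29,5],[30,0],[32,0],[32,6],[34,0],[34,5],[36,0],[36,4],[36,6],[38,2]]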